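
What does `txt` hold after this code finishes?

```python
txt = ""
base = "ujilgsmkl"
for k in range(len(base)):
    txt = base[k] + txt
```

'lkmsgliju'

k=0: prepend 'u' → 'u'
k=1: prepend 'j' → 'ju'
k=2: prepend 'i' → 'iju'
k=3: prepend 'l' → 'liju'
k=4: prepend 'g' → 'gliju'
k=5: prepend 's' → 'sgliju'
k=6: prepend 'm' → 'msgliju'
k=7: prepend 'k' → 'kmsgliju'
k=8: prepend 'l' → 'lkmsgliju'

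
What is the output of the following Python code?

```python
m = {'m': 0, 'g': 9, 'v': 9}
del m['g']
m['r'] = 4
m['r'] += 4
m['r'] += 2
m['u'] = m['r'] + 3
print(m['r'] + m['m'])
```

del 'g' → {'m': 0, 'v': 9}
m['r'] = 4 → {'m': 0, 'v': 9, 'r': 4}
m['r'] = 4+4 = 8 → {'m': 0, 'v': 9, 'r': 8}
m['r'] = 8+2 = 10 → {'m': 0, 'v': 9, 'r': 10}
m['u'] = m['r']+3 = 13 → {'m': 0, 'v': 9, 'r': 10, 'u': 13}
m['r']+m['m'] = 10+0 = 10

10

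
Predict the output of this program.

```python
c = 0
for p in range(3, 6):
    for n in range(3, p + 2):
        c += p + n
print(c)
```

75

p=3,n=3: c = 0+6 = 6
p=3,n=4: c = 6+7 = 13
p=4,n=3: c = 13+7 = 20
p=4,n=4: c = 20+8 = 28
p=4,n=5: c = 28+9 = 37
p=5,n=3: c = 37+8 = 45
p=5,n=4: c = 45+9 = 54
p=5,n=5: c = 54+10 = 64
p=5,n=6: c = 64+11 = 75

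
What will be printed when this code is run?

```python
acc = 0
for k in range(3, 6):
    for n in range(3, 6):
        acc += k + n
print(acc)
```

k=3,n=3: acc = 0+6 = 6
k=3,n=4: acc = 6+7 = 13
k=3,n=5: acc = 13+8 = 21
k=4,n=3: acc = 21+7 = 28
k=4,n=4: acc = 28+8 = 36
k=4,n=5: acc = 36+9 = 45
k=5,n=3: acc = 45+8 = 53
k=5,n=4: acc = 53+9 = 62
k=5,n=5: acc = 62+10 = 72

72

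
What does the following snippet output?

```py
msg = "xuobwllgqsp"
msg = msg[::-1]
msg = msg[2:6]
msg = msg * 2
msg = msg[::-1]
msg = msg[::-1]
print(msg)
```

reverse → 'psqgllwboux'
slice [2:6] → 'qgll'
repeat ×2 → 'qgllqgll'
reverse → 'llgqllgq'
reverse → 'qgllqgll'

qgllqgll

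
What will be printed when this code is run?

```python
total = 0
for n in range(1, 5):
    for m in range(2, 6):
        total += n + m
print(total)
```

n=1,m=2: total = 0+3 = 3
n=1,m=3: total = 3+4 = 7
n=1,m=4: total = 7+5 = 12
n=1,m=5: total = 12+6 = 18
n=2,m=2: total = 18+4 = 22
n=2,m=3: total = 22+5 = 27
n=2,m=4: total = 27+6 = 33
n=2,m=5: total = 33+7 = 40
n=3,m=2: total = 40+5 = 45
n=3,m=3: total = 45+6 = 51
n=3,m=4: total = 51+7 = 58
n=3,m=5: total = 58+8 = 66
n=4,m=2: total = 66+6 = 72
n=4,m=3: total = 72+7 = 79
n=4,m=4: total = 79+8 = 87
n=4,m=5: total = 87+9 = 96

96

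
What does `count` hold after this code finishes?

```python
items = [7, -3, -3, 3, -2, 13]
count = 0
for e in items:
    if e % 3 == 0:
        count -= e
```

3

e=7: not %3==0
e=-3: %3==0, count = 0-(-3) = 3
e=-3: %3==0, count = 3-(-3) = 6
e=3: %3==0, count = 6-3 = 3
e=-2: not %3==0
e=13: not %3==0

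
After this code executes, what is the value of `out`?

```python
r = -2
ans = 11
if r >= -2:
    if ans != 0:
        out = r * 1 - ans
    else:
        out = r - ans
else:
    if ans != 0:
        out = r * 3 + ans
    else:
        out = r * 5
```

-13

r=-2, ans=11
r >= -2 is True; ans != 0 is True
→ out = r * 1 - ans = -13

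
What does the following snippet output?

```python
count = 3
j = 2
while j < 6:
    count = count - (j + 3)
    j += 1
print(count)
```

-23

j=2: count = 3-5 = -2
j=3: count = (-2)-6 = -8
j=4: count = (-8)-7 = -15
j=5: count = (-15)-8 = -23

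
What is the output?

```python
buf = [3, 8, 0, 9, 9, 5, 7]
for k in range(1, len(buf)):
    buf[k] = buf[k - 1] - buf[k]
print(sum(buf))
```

-107

k=1: buf[1] = 3-8 = -5 → [3, -5, 0, 9, 9, 5, 7]
k=2: buf[2] = (-5)-0 = -5 → [3, -5, -5, 9, 9, 5, 7]
k=3: buf[3] = (-5)-9 = -14 → [3, -5, -5, -14, 9, 5, 7]
k=4: buf[4] = (-14)-9 = -23 → [3, -5, -5, -14, -23, 5, 7]
k=5: buf[5] = (-23)-5 = -28 → [3, -5, -5, -14, -23, -28, 7]
k=6: buf[6] = (-28)-7 = -35 → [3, -5, -5, -14, -23, -28, -35]
sum = -107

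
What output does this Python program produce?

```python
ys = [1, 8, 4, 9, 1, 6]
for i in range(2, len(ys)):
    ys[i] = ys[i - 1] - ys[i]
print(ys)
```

[1, 8, 4, -5, -6, -12]

i=2: ys[2] = 8-4 = 4 → [1, 8, 4, 9, 1, 6]
i=3: ys[3] = 4-9 = -5 → [1, 8, 4, -5, 1, 6]
i=4: ys[4] = (-5)-1 = -6 → [1, 8, 4, -5, -6, 6]
i=5: ys[5] = (-6)-6 = -12 → [1, 8, 4, -5, -6, -12]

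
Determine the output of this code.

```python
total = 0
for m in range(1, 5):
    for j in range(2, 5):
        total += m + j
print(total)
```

66

m=1,j=2: total = 0+3 = 3
m=1,j=3: total = 3+4 = 7
m=1,j=4: total = 7+5 = 12
m=2,j=2: total = 12+4 = 16
m=2,j=3: total = 16+5 = 21
m=2,j=4: total = 21+6 = 27
m=3,j=2: total = 27+5 = 32
m=3,j=3: total = 32+6 = 38
m=3,j=4: total = 38+7 = 45
m=4,j=2: total = 45+6 = 51
m=4,j=3: total = 51+7 = 58
m=4,j=4: total = 58+8 = 66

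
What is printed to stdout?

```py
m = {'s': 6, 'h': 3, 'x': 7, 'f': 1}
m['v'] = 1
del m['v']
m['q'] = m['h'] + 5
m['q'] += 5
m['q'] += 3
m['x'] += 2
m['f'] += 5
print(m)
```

{'s': 6, 'h': 3, 'x': 9, 'f': 6, 'q': 16}

m['v'] = 1 → {'s': 6, 'h': 3, 'x': 7, 'f': 1, 'v': 1}
del 'v' → {'s': 6, 'h': 3, 'x': 7, 'f': 1}
m['q'] = m['h']+5 = 8 → {'s': 6, 'h': 3, 'x': 7, 'f': 1, 'q': 8}
m['q'] = 8+5 = 13 → {'s': 6, 'h': 3, 'x': 7, 'f': 1, 'q': 13}
m['q'] = 13+3 = 16 → {'s': 6, 'h': 3, 'x': 7, 'f': 1, 'q': 16}
m['x'] = 7+2 = 9 → {'s': 6, 'h': 3, 'x': 9, 'f': 1, 'q': 16}
m['f'] = 1+5 = 6 → {'s': 6, 'h': 3, 'x': 9, 'f': 6, 'q': 16}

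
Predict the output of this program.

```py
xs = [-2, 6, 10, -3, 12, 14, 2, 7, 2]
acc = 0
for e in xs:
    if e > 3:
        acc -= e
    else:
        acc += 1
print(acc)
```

-45

e=-2: not >3, acc = 0+1 = 1
e=6: >3, acc = 1-6 = -5
e=10: >3, acc = (-5)-10 = -15
e=-3: not >3, acc = (-15)+1 = -14
e=12: >3, acc = (-14)-12 = -26
e=14: >3, acc = (-26)-14 = -40
e=2: not >3, acc = (-40)+1 = -39
e=7: >3, acc = (-39)-7 = -46
e=2: not >3, acc = (-46)+1 = -45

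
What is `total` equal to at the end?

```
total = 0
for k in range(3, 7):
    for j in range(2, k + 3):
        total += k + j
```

k=3,j=2: total = 0+5 = 5
k=3,j=3: total = 5+6 = 11
k=3,j=4: total = 11+7 = 18
k=3,j=5: total = 18+8 = 26
k=4,j=2: total = 26+6 = 32
k=4,j=3: total = 32+7 = 39
k=4,j=4: total = 39+8 = 47
k=4,j=5: total = 47+9 = 56
k=4,j=6: total = 56+10 = 66
k=5,j=2: total = 66+7 = 73
k=5,j=3: total = 73+8 = 81
k=5,j=4: total = 81+9 = 90
k=5,j=5: total = 90+10 = 100
k=5,j=6: total = 100+11 = 111
k=5,j=7: total = 111+12 = 123
k=6,j=2: total = 123+8 = 131
k=6,j=3: total = 131+9 = 140
k=6,j=4: total = 140+10 = 150
k=6,j=5: total = 150+11 = 161
k=6,j=6: total = 161+12 = 173
k=6,j=7: total = 173+13 = 186
k=6,j=8: total = 186+14 = 200

200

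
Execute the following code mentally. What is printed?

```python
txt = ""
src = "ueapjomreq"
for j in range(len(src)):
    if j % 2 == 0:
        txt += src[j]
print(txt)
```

uajme

j=0: add 'u' → 'u'
j=1: skip
j=2: add 'a' → 'ua'
j=3: skip
j=4: add 'j' → 'uaj'
j=5: skip
j=6: add 'm' → 'uajm'
j=7: skip
j=8: add 'e' → 'uajme'
j=9: skip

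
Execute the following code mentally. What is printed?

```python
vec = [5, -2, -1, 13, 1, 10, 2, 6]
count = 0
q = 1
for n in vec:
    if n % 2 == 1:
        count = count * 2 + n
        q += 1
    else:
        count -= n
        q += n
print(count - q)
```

40

n=5: odd, count = 0*2+5 = 5; q=2
n=-2: not odd, count = 5-(-2) = 7; q=0
n=-1: odd, count = 7*2+(-1) = 13; q=1
n=13: odd, count = 13*2+13 = 39; q=2
n=1: odd, count = 39*2+1 = 79; q=3
n=10: not odd, count = 79-10 = 69; q=13
n=2: not odd, count = 69-2 = 67; q=15
n=6: not odd, count = 67-6 = 61; q=21
count-q = 61-21 = 40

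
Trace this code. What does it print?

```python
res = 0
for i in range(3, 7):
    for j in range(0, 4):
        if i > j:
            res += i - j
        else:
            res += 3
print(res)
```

i=3,j=0: 3>0, res = 0+3 = 3
i=3,j=1: 3>1, res = 3+2 = 5
i=3,j=2: 3>2, res = 5+1 = 6
i=3,j=3: not 3>3, res = 6+3 = 9
i=4,j=0: 4>0, res = 9+4 = 13
i=4,j=1: 4>1, res = 13+3 = 16
i=4,j=2: 4>2, res = 16+2 = 18
i=4,j=3: 4>3, res = 18+1 = 19
i=5,j=0: 5>0, res = 19+5 = 24
i=5,j=1: 5>1, res = 24+4 = 28
i=5,j=2: 5>2, res = 28+3 = 31
i=5,j=3: 5>3, res = 31+2 = 33
i=6,j=0: 6>0, res = 33+6 = 39
i=6,j=1: 6>1, res = 39+5 = 44
i=6,j=2: 6>2, res = 44+4 = 48
i=6,j=3: 6>3, res = 48+3 = 51

51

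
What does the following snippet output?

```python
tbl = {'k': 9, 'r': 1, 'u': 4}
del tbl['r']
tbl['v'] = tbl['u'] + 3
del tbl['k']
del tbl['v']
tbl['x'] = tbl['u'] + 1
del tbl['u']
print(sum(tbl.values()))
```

5

del 'r' → {'k': 9, 'u': 4}
tbl['v'] = tbl['u']+3 = 7 → {'k': 9, 'u': 4, 'v': 7}
del 'k' → {'u': 4, 'v': 7}
del 'v' → {'u': 4}
tbl['x'] = tbl['u']+1 = 5 → {'u': 4, 'x': 5}
del 'u' → {'x': 5}
sum of values = 5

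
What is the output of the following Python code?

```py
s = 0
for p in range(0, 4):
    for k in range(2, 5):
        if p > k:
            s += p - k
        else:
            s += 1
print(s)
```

12

p=0,k=2: not 0>2, s = 0+1 = 1
p=0,k=3: not 0>3, s = 1+1 = 2
p=0,k=4: not 0>4, s = 2+1 = 3
p=1,k=2: not 1>2, s = 3+1 = 4
p=1,k=3: not 1>3, s = 4+1 = 5
p=1,k=4: not 1>4, s = 5+1 = 6
p=2,k=2: not 2>2, s = 6+1 = 7
p=2,k=3: not 2>3, s = 7+1 = 8
p=2,k=4: not 2>4, s = 8+1 = 9
p=3,k=2: 3>2, s = 9+1 = 10
p=3,k=3: not 3>3, s = 10+1 = 11
p=3,k=4: not 3>4, s = 11+1 = 12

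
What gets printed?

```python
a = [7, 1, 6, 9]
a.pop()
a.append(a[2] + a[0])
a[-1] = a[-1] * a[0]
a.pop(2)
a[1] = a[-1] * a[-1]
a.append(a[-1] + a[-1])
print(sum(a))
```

pop() removes 9 → [7, 1, 6]
append a[2]+a[0] = 6+7 = 13 → [7, 1, 6, 13]
a[-1] = a[-1]*a[0] = 13*7 = 91 → [7, 1, 6, 91]
pop(2) removes 6 → [7, 1, 91]
a[1] = a[-1]*a[-1] = 91*91 = 8281 → [7, 8281, 91]
append a[-1]+a[-1] = 91+91 = 182 → [7, 8281, 91, 182]
sum = 8561

8561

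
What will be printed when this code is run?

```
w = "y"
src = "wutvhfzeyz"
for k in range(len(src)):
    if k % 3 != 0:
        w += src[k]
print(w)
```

k=0: skip
k=1: add 'u' → 'yu'
k=2: add 't' → 'yut'
k=3: skip
k=4: add 'h' → 'yuth'
k=5: add 'f' → 'yuthf'
k=6: skip
k=7: add 'e' → 'yuthfe'
k=8: add 'y' → 'yuthfey'
k=9: skip

yuthfey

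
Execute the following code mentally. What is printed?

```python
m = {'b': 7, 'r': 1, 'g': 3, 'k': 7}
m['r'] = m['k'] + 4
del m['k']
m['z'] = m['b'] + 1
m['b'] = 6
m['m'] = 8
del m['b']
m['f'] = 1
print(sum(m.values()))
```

m['r'] = m['k']+4 = 11 → {'b': 7, 'r': 11, 'g': 3, 'k': 7}
del 'k' → {'b': 7, 'r': 11, 'g': 3}
m['z'] = m['b']+1 = 8 → {'b': 7, 'r': 11, 'g': 3, 'z': 8}
m['b'] = 6 → {'b': 6, 'r': 11, 'g': 3, 'z': 8}
m['m'] = 8 → {'b': 6, 'r': 11, 'g': 3, 'z': 8, 'm': 8}
del 'b' → {'r': 11, 'g': 3, 'z': 8, 'm': 8}
m['f'] = 1 → {'r': 11, 'g': 3, 'z': 8, 'm': 8, 'f': 1}
sum of values = 31

31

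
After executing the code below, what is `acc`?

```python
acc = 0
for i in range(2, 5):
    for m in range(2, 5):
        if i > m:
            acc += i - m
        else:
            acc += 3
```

22

i=2,m=2: not 2>2, acc = 0+3 = 3
i=2,m=3: not 2>3, acc = 3+3 = 6
i=2,m=4: not 2>4, acc = 6+3 = 9
i=3,m=2: 3>2, acc = 9+1 = 10
i=3,m=3: not 3>3, acc = 10+3 = 13
i=3,m=4: not 3>4, acc = 13+3 = 16
i=4,m=2: 4>2, acc = 16+2 = 18
i=4,m=3: 4>3, acc = 18+1 = 19
i=4,m=4: not 4>4, acc = 19+3 = 22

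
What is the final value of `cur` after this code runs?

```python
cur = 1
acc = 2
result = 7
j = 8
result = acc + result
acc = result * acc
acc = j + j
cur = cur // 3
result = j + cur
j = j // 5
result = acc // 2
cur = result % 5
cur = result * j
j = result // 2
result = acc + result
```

result = 2+7 = 9
acc = 9*2 = 18
acc = 8+8 = 16
cur = 1//3 = 0
result = 8+0 = 8
j = 8//5 = 1
result = 16//2 = 8
cur = 8%5 = 3
cur = 8*1 = 8
j = 8//2 = 4
result = 16+8 = 24

8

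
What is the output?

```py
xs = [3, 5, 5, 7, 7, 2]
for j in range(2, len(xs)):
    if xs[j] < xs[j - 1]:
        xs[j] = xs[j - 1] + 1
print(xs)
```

j=2: 5>=5, unchanged → [3, 5, 5, 7, 7, 2]
j=3: 7>=5, unchanged → [3, 5, 5, 7, 7, 2]
j=4: 7>=7, unchanged → [3, 5, 5, 7, 7, 2]
j=5: 2<7, xs[5] = 7+1 = 8 → [3, 5, 5, 7, 7, 8]

[3, 5, 5, 7, 7, 8]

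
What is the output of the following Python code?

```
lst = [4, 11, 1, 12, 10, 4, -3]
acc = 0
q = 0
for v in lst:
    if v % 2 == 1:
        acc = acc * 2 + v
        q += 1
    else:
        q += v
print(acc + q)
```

v=4: not odd; q=4
v=11: odd, acc = 0*2+11 = 11; q=5
v=1: odd, acc = 11*2+1 = 23; q=6
v=12: not odd; q=18
v=10: not odd; q=28
v=4: not odd; q=32
v=-3: odd, acc = 23*2+(-3) = 43; q=33
acc+q = 43+33 = 76

76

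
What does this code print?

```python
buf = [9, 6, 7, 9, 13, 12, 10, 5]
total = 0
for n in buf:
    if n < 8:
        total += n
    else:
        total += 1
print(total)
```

23

n=9: not <8, total = 0+1 = 1
n=6: <8, total = 1+6 = 7
n=7: <8, total = 7+7 = 14
n=9: not <8, total = 14+1 = 15
n=13: not <8, total = 15+1 = 16
n=12: not <8, total = 16+1 = 17
n=10: not <8, total = 17+1 = 18
n=5: <8, total = 18+5 = 23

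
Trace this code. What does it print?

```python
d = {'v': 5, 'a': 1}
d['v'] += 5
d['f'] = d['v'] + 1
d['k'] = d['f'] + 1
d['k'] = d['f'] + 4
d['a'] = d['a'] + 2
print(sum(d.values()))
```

d['v'] = 5+5 = 10 → {'v': 10, 'a': 1}
d['f'] = d['v']+1 = 11 → {'v': 10, 'a': 1, 'f': 11}
d['k'] = d['f']+1 = 12 → {'v': 10, 'a': 1, 'f': 11, 'k': 12}
d['k'] = d['f']+4 = 15 → {'v': 10, 'a': 1, 'f': 11, 'k': 15}
d['a'] = d['a']+2 = 3 → {'v': 10, 'a': 3, 'f': 11, 'k': 15}
sum of values = 39

39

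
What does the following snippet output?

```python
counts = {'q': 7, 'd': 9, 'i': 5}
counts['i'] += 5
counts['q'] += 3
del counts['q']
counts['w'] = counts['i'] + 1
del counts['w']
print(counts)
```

counts['i'] = 5+5 = 10 → {'q': 7, 'd': 9, 'i': 10}
counts['q'] = 7+3 = 10 → {'q': 10, 'd': 9, 'i': 10}
del 'q' → {'d': 9, 'i': 10}
counts['w'] = counts['i']+1 = 11 → {'d': 9, 'i': 10, 'w': 11}
del 'w' → {'d': 9, 'i': 10}

{'d': 9, 'i': 10}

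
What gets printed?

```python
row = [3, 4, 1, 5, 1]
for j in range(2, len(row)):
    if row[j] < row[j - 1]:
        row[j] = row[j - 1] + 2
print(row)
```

[3, 4, 6, 8, 10]

j=2: 1<4, row[2] = 4+2 = 6 → [3, 4, 6, 5, 1]
j=3: 5<6, row[3] = 6+2 = 8 → [3, 4, 6, 8, 1]
j=4: 1<8, row[4] = 8+2 = 10 → [3, 4, 6, 8, 10]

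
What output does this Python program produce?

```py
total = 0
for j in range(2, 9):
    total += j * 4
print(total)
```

j=2: total = 0+2*4 = 8
j=3: total = 8+3*4 = 20
j=4: total = 20+4*4 = 36
j=5: total = 36+5*4 = 56
j=6: total = 56+6*4 = 80
j=7: total = 80+7*4 = 108
j=8: total = 108+8*4 = 140

140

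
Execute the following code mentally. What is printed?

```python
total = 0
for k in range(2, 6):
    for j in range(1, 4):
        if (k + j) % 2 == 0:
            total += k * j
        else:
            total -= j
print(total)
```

k=2,j=1: odd sum, total = 0-1 = -1
k=2,j=2: even sum, total = (-1)+4 = 3
k=2,j=3: odd sum, total = 3-3 = 0
k=3,j=1: even sum, total = 0+3 = 3
k=3,j=2: odd sum, total = 3-2 = 1
k=3,j=3: even sum, total = 1+9 = 10
k=4,j=1: odd sum, total = 10-1 = 9
k=4,j=2: even sum, total = 9+8 = 17
k=4,j=3: odd sum, total = 17-3 = 14
k=5,j=1: even sum, total = 14+5 = 19
k=5,j=2: odd sum, total = 19-2 = 17
k=5,j=3: even sum, total = 17+15 = 32

32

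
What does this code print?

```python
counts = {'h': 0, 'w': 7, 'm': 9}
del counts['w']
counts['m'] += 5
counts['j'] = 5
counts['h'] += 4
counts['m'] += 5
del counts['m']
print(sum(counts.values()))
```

del 'w' → {'h': 0, 'm': 9}
counts['m'] = 9+5 = 14 → {'h': 0, 'm': 14}
counts['j'] = 5 → {'h': 0, 'm': 14, 'j': 5}
counts['h'] = 0+4 = 4 → {'h': 4, 'm': 14, 'j': 5}
counts['m'] = 14+5 = 19 → {'h': 4, 'm': 19, 'j': 5}
del 'm' → {'h': 4, 'j': 5}
sum of values = 9

9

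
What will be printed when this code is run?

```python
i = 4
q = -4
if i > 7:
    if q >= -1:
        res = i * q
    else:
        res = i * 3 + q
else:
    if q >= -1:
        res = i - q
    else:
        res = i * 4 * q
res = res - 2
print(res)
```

-66

i=4, q=-4
i > 7 is False; q >= -1 is False
→ res = i * 4 * q = -64
res = (-64)-2 = -66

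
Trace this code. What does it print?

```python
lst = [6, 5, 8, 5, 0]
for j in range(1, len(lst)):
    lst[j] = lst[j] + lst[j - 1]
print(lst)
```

[6, 11, 19, 24, 24]

j=1: lst[1] = 5+6 = 11 → [6, 11, 8, 5, 0]
j=2: lst[2] = 8+11 = 19 → [6, 11, 19, 5, 0]
j=3: lst[3] = 5+19 = 24 → [6, 11, 19, 24, 0]
j=4: lst[4] = 0+24 = 24 → [6, 11, 19, 24, 24]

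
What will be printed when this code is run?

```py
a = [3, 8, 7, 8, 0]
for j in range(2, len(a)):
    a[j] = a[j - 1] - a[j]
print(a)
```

j=2: a[2] = 8-7 = 1 → [3, 8, 1, 8, 0]
j=3: a[3] = 1-8 = -7 → [3, 8, 1, -7, 0]
j=4: a[4] = (-7)-0 = -7 → [3, 8, 1, -7, -7]

[3, 8, 1, -7, -7]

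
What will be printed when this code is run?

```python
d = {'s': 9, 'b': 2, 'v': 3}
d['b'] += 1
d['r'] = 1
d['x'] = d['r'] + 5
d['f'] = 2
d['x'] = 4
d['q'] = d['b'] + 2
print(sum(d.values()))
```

d['b'] = 2+1 = 3 → {'s': 9, 'b': 3, 'v': 3}
d['r'] = 1 → {'s': 9, 'b': 3, 'v': 3, 'r': 1}
d['x'] = d['r']+5 = 6 → {'s': 9, 'b': 3, 'v': 3, 'r': 1, 'x': 6}
d['f'] = 2 → {'s': 9, 'b': 3, 'v': 3, 'r': 1, 'x': 6, 'f': 2}
d['x'] = 4 → {'s': 9, 'b': 3, 'v': 3, 'r': 1, 'x': 4, 'f': 2}
d['q'] = d['b']+2 = 5 → {'s': 9, 'b': 3, 'v': 3, 'r': 1, 'x': 4, 'f': 2, 'q': 5}
sum of values = 27

27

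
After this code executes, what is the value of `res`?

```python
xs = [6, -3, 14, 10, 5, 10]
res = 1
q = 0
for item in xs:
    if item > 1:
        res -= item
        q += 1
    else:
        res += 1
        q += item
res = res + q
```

-41

item=6: >1, res = 1-6 = -5; q=1
item=-3: not >1, res = (-5)+1 = -4; q=-2
item=14: >1, res = (-4)-14 = -18; q=-1
item=10: >1, res = (-18)-10 = -28; q=0
item=5: >1, res = (-28)-5 = -33; q=1
item=10: >1, res = (-33)-10 = -43; q=2
res+q = (-43)+2 = -41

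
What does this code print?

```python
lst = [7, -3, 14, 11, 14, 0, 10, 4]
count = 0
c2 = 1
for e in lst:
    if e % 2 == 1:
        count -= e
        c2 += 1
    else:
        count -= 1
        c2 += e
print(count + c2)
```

26

e=7: odd, count = 0-7 = -7; c2=2
e=-3: odd, count = (-7)-(-3) = -4; c2=3
e=14: not odd, count = (-4)-1 = -5; c2=17
e=11: odd, count = (-5)-11 = -16; c2=18
e=14: not odd, count = (-16)-1 = -17; c2=32
e=0: not odd, count = (-17)-1 = -18; c2=32
e=10: not odd, count = (-18)-1 = -19; c2=42
e=4: not odd, count = (-19)-1 = -20; c2=46
count+c2 = (-20)+46 = 26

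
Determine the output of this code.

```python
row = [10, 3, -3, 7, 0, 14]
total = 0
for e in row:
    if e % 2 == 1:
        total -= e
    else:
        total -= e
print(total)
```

e=10: not odd, total = 0-10 = -10
e=3: odd, total = (-10)-3 = -13
e=-3: odd, total = (-13)-(-3) = -10
e=7: odd, total = (-10)-7 = -17
e=0: not odd, total = (-17)-0 = -17
e=14: not odd, total = (-17)-14 = -31

-31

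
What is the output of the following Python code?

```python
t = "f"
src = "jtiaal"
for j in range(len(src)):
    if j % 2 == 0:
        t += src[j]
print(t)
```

j=0: add 'j' → 'fj'
j=1: skip
j=2: add 'i' → 'fji'
j=3: skip
j=4: add 'a' → 'fjia'
j=5: skip

fjia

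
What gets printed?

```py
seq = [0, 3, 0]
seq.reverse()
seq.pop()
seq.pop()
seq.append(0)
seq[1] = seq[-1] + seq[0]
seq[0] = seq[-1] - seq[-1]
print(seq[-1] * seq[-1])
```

reverse → [0, 3, 0]
pop() removes 0 → [0, 3]
pop() removes 3 → [0]
append 0 → [0, 0]
seq[1] = seq[-1]+seq[0] = 0+0 = 0 → [0, 0]
seq[0] = seq[-1]-seq[-1] = 0-0 = 0 → [0, 0]
seq[-1]*seq[-1] = 0*0 = 0

0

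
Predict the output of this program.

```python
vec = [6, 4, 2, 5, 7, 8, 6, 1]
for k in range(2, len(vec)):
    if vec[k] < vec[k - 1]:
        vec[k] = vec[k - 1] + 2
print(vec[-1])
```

16

k=2: 2<4, vec[2] = 4+2 = 6 → [6, 4, 6, 5, 7, 8, 6, 1]
k=3: 5<6, vec[3] = 6+2 = 8 → [6, 4, 6, 8, 7, 8, 6, 1]
k=4: 7<8, vec[4] = 8+2 = 10 → [6, 4, 6, 8, 10, 8, 6, 1]
k=5: 8<10, vec[5] = 10+2 = 12 → [6, 4, 6, 8, 10, 12, 6, 1]
k=6: 6<12, vec[6] = 12+2 = 14 → [6, 4, 6, 8, 10, 12, 14, 1]
k=7: 1<14, vec[7] = 14+2 = 16 → [6, 4, 6, 8, 10, 12, 14, 16]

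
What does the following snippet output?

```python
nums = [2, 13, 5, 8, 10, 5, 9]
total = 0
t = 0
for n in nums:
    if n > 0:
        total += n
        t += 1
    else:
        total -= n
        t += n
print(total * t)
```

n=2: >0, total = 0+2 = 2; t=1
n=13: >0, total = 2+13 = 15; t=2
n=5: >0, total = 15+5 = 20; t=3
n=8: >0, total = 20+8 = 28; t=4
n=10: >0, total = 28+10 = 38; t=5
n=5: >0, total = 38+5 = 43; t=6
n=9: >0, total = 43+9 = 52; t=7
total*t = 52*7 = 364

364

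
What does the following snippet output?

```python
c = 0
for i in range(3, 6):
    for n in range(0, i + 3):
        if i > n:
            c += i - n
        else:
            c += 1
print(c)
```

i=3,n=0: 3>0, c = 0+3 = 3
i=3,n=1: 3>1, c = 3+2 = 5
i=3,n=2: 3>2, c = 5+1 = 6
i=3,n=3: not 3>3, c = 6+1 = 7
i=3,n=4: not 3>4, c = 7+1 = 8
i=3,n=5: not 3>5, c = 8+1 = 9
i=4,n=0: 4>0, c = 9+4 = 13
i=4,n=1: 4>1, c = 13+3 = 16
i=4,n=2: 4>2, c = 16+2 = 18
i=4,n=3: 4>3, c = 18+1 = 19
i=4,n=4: not 4>4, c = 19+1 = 20
i=4,n=5: not 4>5, c = 20+1 = 21
i=4,n=6: not 4>6, c = 21+1 = 22
i=5,n=0: 5>0, c = 22+5 = 27
i=5,n=1: 5>1, c = 27+4 = 31
i=5,n=2: 5>2, c = 31+3 = 34
i=5,n=3: 5>3, c = 34+2 = 36
i=5,n=4: 5>4, c = 36+1 = 37
i=5,n=5: not 5>5, c = 37+1 = 38
i=5,n=6: not 5>6, c = 38+1 = 39
i=5,n=7: not 5>7, c = 39+1 = 40

40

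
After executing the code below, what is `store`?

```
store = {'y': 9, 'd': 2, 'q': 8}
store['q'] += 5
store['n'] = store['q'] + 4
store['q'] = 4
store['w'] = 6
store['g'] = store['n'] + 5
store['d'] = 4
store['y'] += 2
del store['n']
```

{'y': 11, 'd': 4, 'q': 4, 'w': 6, 'g': 22}

store['q'] = 8+5 = 13 → {'y': 9, 'd': 2, 'q': 13}
store['n'] = store['q']+4 = 17 → {'y': 9, 'd': 2, 'q': 13, 'n': 17}
store['q'] = 4 → {'y': 9, 'd': 2, 'q': 4, 'n': 17}
store['w'] = 6 → {'y': 9, 'd': 2, 'q': 4, 'n': 17, 'w': 6}
store['g'] = store['n']+5 = 22 → {'y': 9, 'd': 2, 'q': 4, 'n': 17, 'w': 6, 'g': 22}
store['d'] = 4 → {'y': 9, 'd': 4, 'q': 4, 'n': 17, 'w': 6, 'g': 22}
store['y'] = 9+2 = 11 → {'y': 11, 'd': 4, 'q': 4, 'n': 17, 'w': 6, 'g': 22}
del 'n' → {'y': 11, 'd': 4, 'q': 4, 'w': 6, 'g': 22}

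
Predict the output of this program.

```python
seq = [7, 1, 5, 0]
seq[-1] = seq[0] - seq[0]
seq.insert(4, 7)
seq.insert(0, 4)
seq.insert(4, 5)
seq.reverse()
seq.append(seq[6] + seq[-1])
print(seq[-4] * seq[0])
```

seq[-1] = seq[0]-seq[0] = 7-7 = 0 → [7, 1, 5, 0]
insert 7 at 4 → [7, 1, 5, 0, 7]
insert 4 at 0 → [4, 7, 1, 5, 0, 7]
insert 5 at 4 → [4, 7, 1, 5, 5, 0, 7]
reverse → [7, 0, 5, 5, 1, 7, 4]
append seq[6]+seq[-1] = 4+4 = 8 → [7, 0, 5, 5, 1, 7, 4, 8]
seq[-4]*seq[0] = 1*7 = 7

7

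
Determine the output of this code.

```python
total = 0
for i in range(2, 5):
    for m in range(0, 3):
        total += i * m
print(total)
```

27

i=2,m=0: total = 0+0 = 0
i=2,m=1: total = 0+2 = 2
i=2,m=2: total = 2+4 = 6
i=3,m=0: total = 6+0 = 6
i=3,m=1: total = 6+3 = 9
i=3,m=2: total = 9+6 = 15
i=4,m=0: total = 15+0 = 15
i=4,m=1: total = 15+4 = 19
i=4,m=2: total = 19+8 = 27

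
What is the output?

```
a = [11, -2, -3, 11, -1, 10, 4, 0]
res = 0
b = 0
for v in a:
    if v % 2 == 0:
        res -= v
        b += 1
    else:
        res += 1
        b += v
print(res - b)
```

v=11: not even, res = 0+1 = 1; b=11
v=-2: even, res = 1-(-2) = 3; b=12
v=-3: not even, res = 3+1 = 4; b=9
v=11: not even, res = 4+1 = 5; b=20
v=-1: not even, res = 5+1 = 6; b=19
v=10: even, res = 6-10 = -4; b=20
v=4: even, res = (-4)-4 = -8; b=21
v=0: even, res = (-8)-0 = -8; b=22
res-b = (-8)-22 = -30

-30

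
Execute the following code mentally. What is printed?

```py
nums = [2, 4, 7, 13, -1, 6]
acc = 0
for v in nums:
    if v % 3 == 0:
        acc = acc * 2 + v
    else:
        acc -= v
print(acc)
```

v=2: not %3==0, acc = 0-2 = -2
v=4: not %3==0, acc = (-2)-4 = -6
v=7: not %3==0, acc = (-6)-7 = -13
v=13: not %3==0, acc = (-13)-13 = -26
v=-1: not %3==0, acc = (-26)-(-1) = -25
v=6: %3==0, acc = (-25)*2+6 = -44

-44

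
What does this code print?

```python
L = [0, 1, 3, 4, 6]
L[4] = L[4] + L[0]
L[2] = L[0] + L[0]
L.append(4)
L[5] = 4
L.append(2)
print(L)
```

[0, 1, 0, 4, 6, 4, 2]

L[4] = L[4]+L[0] = 6+0 = 6 → [0, 1, 3, 4, 6]
L[2] = L[0]+L[0] = 0+0 = 0 → [0, 1, 0, 4, 6]
append 4 → [0, 1, 0, 4, 6, 4]
L[5] = 4 → [0, 1, 0, 4, 6, 4]
append 2 → [0, 1, 0, 4, 6, 4, 2]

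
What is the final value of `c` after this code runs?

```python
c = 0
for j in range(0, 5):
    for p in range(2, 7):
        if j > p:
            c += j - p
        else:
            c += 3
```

j=0,p=2: not 0>2, c = 0+3 = 3
j=0,p=3: not 0>3, c = 3+3 = 6
j=0,p=4: not 0>4, c = 6+3 = 9
j=0,p=5: not 0>5, c = 9+3 = 12
j=0,p=6: not 0>6, c = 12+3 = 15
j=1,p=2: not 1>2, c = 15+3 = 18
j=1,p=3: not 1>3, c = 18+3 = 21
j=1,p=4: not 1>4, c = 21+3 = 24
j=1,p=5: not 1>5, c = 24+3 = 27
j=1,p=6: not 1>6, c = 27+3 = 30
j=2,p=2: not 2>2, c = 30+3 = 33
j=2,p=3: not 2>3, c = 33+3 = 36
j=2,p=4: not 2>4, c = 36+3 = 39
j=2,p=5: not 2>5, c = 39+3 = 42
j=2,p=6: not 2>6, c = 42+3 = 45
j=3,p=2: 3>2, c = 45+1 = 46
j=3,p=3: not 3>3, c = 46+3 = 49
j=3,p=4: not 3>4, c = 49+3 = 52
j=3,p=5: not 3>5, c = 52+3 = 55
j=3,p=6: not 3>6, c = 55+3 = 58
j=4,p=2: 4>2, c = 58+2 = 60
j=4,p=3: 4>3, c = 60+1 = 61
j=4,p=4: not 4>4, c = 61+3 = 64
j=4,p=5: not 4>5, c = 64+3 = 67
j=4,p=6: not 4>6, c = 67+3 = 70

70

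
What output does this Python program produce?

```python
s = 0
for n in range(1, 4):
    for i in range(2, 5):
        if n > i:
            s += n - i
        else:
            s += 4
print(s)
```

33

n=1,i=2: not 1>2, s = 0+4 = 4
n=1,i=3: not 1>3, s = 4+4 = 8
n=1,i=4: not 1>4, s = 8+4 = 12
n=2,i=2: not 2>2, s = 12+4 = 16
n=2,i=3: not 2>3, s = 16+4 = 20
n=2,i=4: not 2>4, s = 20+4 = 24
n=3,i=2: 3>2, s = 24+1 = 25
n=3,i=3: not 3>3, s = 25+4 = 29
n=3,i=4: not 3>4, s = 29+4 = 33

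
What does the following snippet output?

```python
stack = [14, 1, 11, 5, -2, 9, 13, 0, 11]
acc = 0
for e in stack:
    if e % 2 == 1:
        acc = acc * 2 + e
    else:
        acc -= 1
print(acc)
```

e=14: not odd, acc = 0-1 = -1
e=1: odd, acc = (-1)*2+1 = -1
e=11: odd, acc = (-1)*2+11 = 9
e=5: odd, acc = 9*2+5 = 23
e=-2: not odd, acc = 23-1 = 22
e=9: odd, acc = 22*2+9 = 53
e=13: odd, acc = 53*2+13 = 119
e=0: not odd, acc = 119-1 = 118
e=11: odd, acc = 118*2+11 = 247

247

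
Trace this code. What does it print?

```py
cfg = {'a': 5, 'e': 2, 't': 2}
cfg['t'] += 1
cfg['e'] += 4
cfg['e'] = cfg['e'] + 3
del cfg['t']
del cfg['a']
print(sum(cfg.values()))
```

cfg['t'] = 2+1 = 3 → {'a': 5, 'e': 2, 't': 3}
cfg['e'] = 2+4 = 6 → {'a': 5, 'e': 6, 't': 3}
cfg['e'] = cfg['e']+3 = 9 → {'a': 5, 'e': 9, 't': 3}
del 't' → {'a': 5, 'e': 9}
del 'a' → {'e': 9}
sum of values = 9

9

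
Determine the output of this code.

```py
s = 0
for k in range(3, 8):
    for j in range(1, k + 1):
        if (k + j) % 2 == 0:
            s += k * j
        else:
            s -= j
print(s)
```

232

k=3,j=1: even sum, s = 0+3 = 3
k=3,j=2: odd sum, s = 3-2 = 1
k=3,j=3: even sum, s = 1+9 = 10
k=4,j=1: odd sum, s = 10-1 = 9
k=4,j=2: even sum, s = 9+8 = 17
k=4,j=3: odd sum, s = 17-3 = 14
k=4,j=4: even sum, s = 14+16 = 30
k=5,j=1: even sum, s = 30+5 = 35
k=5,j=2: odd sum, s = 35-2 = 33
k=5,j=3: even sum, s = 33+15 = 48
k=5,j=4: odd sum, s = 48-4 = 44
k=5,j=5: even sum, s = 44+25 = 69
k=6,j=1: odd sum, s = 69-1 = 68
k=6,j=2: even sum, s = 68+12 = 80
k=6,j=3: odd sum, s = 80-3 = 77
k=6,j=4: even sum, s = 77+24 = 101
k=6,j=5: odd sum, s = 101-5 = 96
k=6,j=6: even sum, s = 96+36 = 132
k=7,j=1: even sum, s = 132+7 = 139
k=7,j=2: odd sum, s = 139-2 = 137
k=7,j=3: even sum, s = 137+21 = 158
k=7,j=4: odd sum, s = 158-4 = 154
k=7,j=5: even sum, s = 154+35 = 189
k=7,j=6: odd sum, s = 189-6 = 183
k=7,j=7: even sum, s = 183+49 = 232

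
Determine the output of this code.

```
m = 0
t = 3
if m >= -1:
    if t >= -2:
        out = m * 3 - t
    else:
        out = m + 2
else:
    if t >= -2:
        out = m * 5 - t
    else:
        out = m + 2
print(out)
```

m=0, t=3
m >= -1 is True; t >= -2 is True
→ out = m * 3 - t = -3

-3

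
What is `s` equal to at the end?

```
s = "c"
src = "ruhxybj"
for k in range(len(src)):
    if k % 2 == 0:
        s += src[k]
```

'crhyj'

k=0: add 'r' → 'cr'
k=1: skip
k=2: add 'h' → 'crh'
k=3: skip
k=4: add 'y' → 'crhy'
k=5: skip
k=6: add 'j' → 'crhyj'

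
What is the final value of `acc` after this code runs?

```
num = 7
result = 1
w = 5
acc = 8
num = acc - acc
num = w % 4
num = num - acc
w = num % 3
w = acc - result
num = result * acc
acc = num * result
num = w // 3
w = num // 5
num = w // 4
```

num = 8-8 = 0
num = 5%4 = 1
num = 1-8 = -7
w = (-7)%3 = 2
w = 8-1 = 7
num = 1*8 = 8
acc = 8*1 = 8
num = 7//3 = 2
w = 2//5 = 0
num = 0//4 = 0

8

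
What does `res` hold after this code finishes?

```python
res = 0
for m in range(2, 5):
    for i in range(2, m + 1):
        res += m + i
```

36

m=2,i=2: res = 0+4 = 4
m=3,i=2: res = 4+5 = 9
m=3,i=3: res = 9+6 = 15
m=4,i=2: res = 15+6 = 21
m=4,i=3: res = 21+7 = 28
m=4,i=4: res = 28+8 = 36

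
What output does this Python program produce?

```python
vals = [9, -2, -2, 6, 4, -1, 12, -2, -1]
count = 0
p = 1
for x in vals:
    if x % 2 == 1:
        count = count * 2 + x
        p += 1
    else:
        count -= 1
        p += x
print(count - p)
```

-7

x=9: odd, count = 0*2+9 = 9; p=2
x=-2: not odd, count = 9-1 = 8; p=0
x=-2: not odd, count = 8-1 = 7; p=-2
x=6: not odd, count = 7-1 = 6; p=4
x=4: not odd, count = 6-1 = 5; p=8
x=-1: odd, count = 5*2+(-1) = 9; p=9
x=12: not odd, count = 9-1 = 8; p=21
x=-2: not odd, count = 8-1 = 7; p=19
x=-1: odd, count = 7*2+(-1) = 13; p=20
count-p = 13-20 = -7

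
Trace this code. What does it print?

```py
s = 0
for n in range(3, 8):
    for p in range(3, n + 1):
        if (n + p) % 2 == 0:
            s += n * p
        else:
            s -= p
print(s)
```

n=3,p=3: even sum, s = 0+9 = 9
n=4,p=3: odd sum, s = 9-3 = 6
n=4,p=4: even sum, s = 6+16 = 22
n=5,p=3: even sum, s = 22+15 = 37
n=5,p=4: odd sum, s = 37-4 = 33
n=5,p=5: even sum, s = 33+25 = 58
n=6,p=3: odd sum, s = 58-3 = 55
n=6,p=4: even sum, s = 55+24 = 79
n=6,p=5: odd sum, s = 79-5 = 74
n=6,p=6: even sum, s = 74+36 = 110
n=7,p=3: even sum, s = 110+21 = 131
n=7,p=4: odd sum, s = 131-4 = 127
n=7,p=5: even sum, s = 127+35 = 162
n=7,p=6: odd sum, s = 162-6 = 156
n=7,p=7: even sum, s = 156+49 = 205

205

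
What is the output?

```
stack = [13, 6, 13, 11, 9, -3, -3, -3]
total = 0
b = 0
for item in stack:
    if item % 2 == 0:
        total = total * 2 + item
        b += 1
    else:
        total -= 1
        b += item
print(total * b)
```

-76

item=13: not even, total = 0-1 = -1; b=13
item=6: even, total = (-1)*2+6 = 4; b=14
item=13: not even, total = 4-1 = 3; b=27
item=11: not even, total = 3-1 = 2; b=38
item=9: not even, total = 2-1 = 1; b=47
item=-3: not even, total = 1-1 = 0; b=44
item=-3: not even, total = 0-1 = -1; b=41
item=-3: not even, total = (-1)-1 = -2; b=38
total*b = (-2)*38 = -76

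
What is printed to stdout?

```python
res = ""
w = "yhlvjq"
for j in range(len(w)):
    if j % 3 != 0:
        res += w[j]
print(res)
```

hljq

j=0: skip
j=1: add 'h' → 'h'
j=2: add 'l' → 'hl'
j=3: skip
j=4: add 'j' → 'hlj'
j=5: add 'q' → 'hljq'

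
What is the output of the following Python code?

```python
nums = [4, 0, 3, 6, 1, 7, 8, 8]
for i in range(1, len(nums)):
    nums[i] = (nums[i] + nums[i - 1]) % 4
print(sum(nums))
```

i=1: nums[1] = (0+4)%4 = 0 → [4, 0, 3, 6, 1, 7, 8, 8]
i=2: nums[2] = (3+0)%4 = 3 → [4, 0, 3, 6, 1, 7, 8, 8]
i=3: nums[3] = (6+3)%4 = 1 → [4, 0, 3, 1, 1, 7, 8, 8]
i=4: nums[4] = (1+1)%4 = 2 → [4, 0, 3, 1, 2, 7, 8, 8]
i=5: nums[5] = (7+2)%4 = 1 → [4, 0, 3, 1, 2, 1, 8, 8]
i=6: nums[6] = (8+1)%4 = 1 → [4, 0, 3, 1, 2, 1, 1, 8]
i=7: nums[7] = (8+1)%4 = 1 → [4, 0, 3, 1, 2, 1, 1, 1]
sum = 13

13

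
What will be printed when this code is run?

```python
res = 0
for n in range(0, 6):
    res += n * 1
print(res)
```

15

n=0: res = 0+0*1 = 0
n=1: res = 0+1*1 = 1
n=2: res = 1+2*1 = 3
n=3: res = 3+3*1 = 6
n=4: res = 6+4*1 = 10
n=5: res = 10+5*1 = 15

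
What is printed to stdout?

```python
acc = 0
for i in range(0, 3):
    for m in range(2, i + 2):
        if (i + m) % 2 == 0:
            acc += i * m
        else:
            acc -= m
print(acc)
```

-1

i=1,m=2: odd sum, acc = 0-2 = -2
i=2,m=2: even sum, acc = (-2)+4 = 2
i=2,m=3: odd sum, acc = 2-3 = -1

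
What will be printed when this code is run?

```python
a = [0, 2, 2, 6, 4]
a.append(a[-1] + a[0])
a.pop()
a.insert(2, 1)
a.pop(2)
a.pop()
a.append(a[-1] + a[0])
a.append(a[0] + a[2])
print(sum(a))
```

18

append a[-1]+a[0] = 4+0 = 4 → [0, 2, 2, 6, 4, 4]
pop() removes 4 → [0, 2, 2, 6, 4]
insert 1 at 2 → [0, 2, 1, 2, 6, 4]
pop(2) removes 1 → [0, 2, 2, 6, 4]
pop() removes 4 → [0, 2, 2, 6]
append a[-1]+a[0] = 6+0 = 6 → [0, 2, 2, 6, 6]
append a[0]+a[2] = 0+2 = 2 → [0, 2, 2, 6, 6, 2]
sum = 18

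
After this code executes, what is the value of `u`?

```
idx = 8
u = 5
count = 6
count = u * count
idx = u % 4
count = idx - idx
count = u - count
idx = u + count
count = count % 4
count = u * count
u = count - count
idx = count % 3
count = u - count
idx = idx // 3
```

0

count = 5*6 = 30
idx = 5%4 = 1
count = 1-1 = 0
count = 5-0 = 5
idx = 5+5 = 10
count = 5%4 = 1
count = 5*1 = 5
u = 5-5 = 0
idx = 5%3 = 2
count = 0-5 = -5
idx = 2//3 = 0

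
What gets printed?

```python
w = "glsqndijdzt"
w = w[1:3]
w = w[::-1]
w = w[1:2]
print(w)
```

l

slice [1:3] → 'ls'
reverse → 'sl'
slice [1:2] → 'l'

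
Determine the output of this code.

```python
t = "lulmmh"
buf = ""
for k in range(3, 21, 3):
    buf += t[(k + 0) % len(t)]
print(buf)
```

mlmlml

k=3: add t[3]='m' → 'm'
k=6: add t[0]='l' → 'ml'
k=9: add t[3]='m' → 'mlm'
k=12: add t[0]='l' → 'mlml'
k=15: add t[3]='m' → 'mlmlm'
k=18: add t[0]='l' → 'mlmlml'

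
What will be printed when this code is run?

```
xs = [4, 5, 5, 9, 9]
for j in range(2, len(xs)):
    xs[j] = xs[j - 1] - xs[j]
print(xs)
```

[4, 5, 0, -9, -18]

j=2: xs[2] = 5-5 = 0 → [4, 5, 0, 9, 9]
j=3: xs[3] = 0-9 = -9 → [4, 5, 0, -9, 9]
j=4: xs[4] = (-9)-9 = -18 → [4, 5, 0, -9, -18]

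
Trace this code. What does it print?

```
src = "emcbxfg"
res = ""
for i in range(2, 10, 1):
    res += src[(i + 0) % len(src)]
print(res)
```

i=2: add src[2]='c' → 'c'
i=3: add src[3]='b' → 'cb'
i=4: add src[4]='x' → 'cbx'
i=5: add src[5]='f' → 'cbxf'
i=6: add src[6]='g' → 'cbxfg'
i=7: add src[0]='e' → 'cbxfge'
i=8: add src[1]='m' → 'cbxfgem'
i=9: add src[2]='c' → 'cbxfgemc'

cbxfgemc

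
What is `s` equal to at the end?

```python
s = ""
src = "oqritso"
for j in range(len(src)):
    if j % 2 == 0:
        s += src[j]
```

j=0: add 'o' → 'o'
j=1: skip
j=2: add 'r' → 'or'
j=3: skip
j=4: add 't' → 'ort'
j=5: skip
j=6: add 'o' → 'orto'

'orto'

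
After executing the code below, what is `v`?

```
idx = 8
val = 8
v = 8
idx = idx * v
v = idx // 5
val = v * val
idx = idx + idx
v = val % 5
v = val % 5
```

1

idx = 8*8 = 64
v = 64//5 = 12
val = 12*8 = 96
idx = 64+64 = 128
v = 96%5 = 1
v = 96%5 = 1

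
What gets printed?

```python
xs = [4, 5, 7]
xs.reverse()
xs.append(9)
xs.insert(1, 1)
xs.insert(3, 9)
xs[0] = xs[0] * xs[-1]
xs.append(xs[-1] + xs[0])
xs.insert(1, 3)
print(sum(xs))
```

reverse → [7, 5, 4]
append 9 → [7, 5, 4, 9]
insert 1 at 1 → [7, 1, 5, 4, 9]
insert 9 at 3 → [7, 1, 5, 9, 4, 9]
xs[0] = xs[0]*xs[-1] = 7*9 = 63 → [63, 1, 5, 9, 4, 9]
append xs[-1]+xs[0] = 9+63 = 72 → [63, 1, 5, 9, 4, 9, 72]
insert 3 at 1 → [63, 3, 1, 5, 9, 4, 9, 72]
sum = 166

166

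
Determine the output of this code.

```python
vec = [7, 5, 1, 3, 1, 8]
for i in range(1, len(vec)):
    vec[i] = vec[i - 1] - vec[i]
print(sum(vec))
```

i=1: vec[1] = 7-5 = 2 → [7, 2, 1, 3, 1, 8]
i=2: vec[2] = 2-1 = 1 → [7, 2, 1, 3, 1, 8]
i=3: vec[3] = 1-3 = -2 → [7, 2, 1, -2, 1, 8]
i=4: vec[4] = (-2)-1 = -3 → [7, 2, 1, -2, -3, 8]
i=5: vec[5] = (-3)-8 = -11 → [7, 2, 1, -2, -3, -11]
sum = -6

-6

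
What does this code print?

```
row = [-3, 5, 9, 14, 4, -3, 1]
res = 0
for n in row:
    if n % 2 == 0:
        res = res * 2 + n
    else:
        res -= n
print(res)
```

-10

n=-3: not even, res = 0-(-3) = 3
n=5: not even, res = 3-5 = -2
n=9: not even, res = (-2)-9 = -11
n=14: even, res = (-11)*2+14 = -8
n=4: even, res = (-8)*2+4 = -12
n=-3: not even, res = (-12)-(-3) = -9
n=1: not even, res = (-9)-1 = -10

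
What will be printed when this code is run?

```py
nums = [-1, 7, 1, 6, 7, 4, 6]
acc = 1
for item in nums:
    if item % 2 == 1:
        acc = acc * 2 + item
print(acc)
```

item=-1: odd, acc = 1*2+(-1) = 1
item=7: odd, acc = 1*2+7 = 9
item=1: odd, acc = 9*2+1 = 19
item=6: not odd
item=7: odd, acc = 19*2+7 = 45
item=4: not odd
item=6: not odd

45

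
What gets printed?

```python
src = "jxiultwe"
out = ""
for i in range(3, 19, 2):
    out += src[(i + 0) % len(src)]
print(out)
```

i=3: add src[3]='u' → 'u'
i=5: add src[5]='t' → 'ut'
i=7: add src[7]='e' → 'ute'
i=9: add src[1]='x' → 'utex'
i=11: add src[3]='u' → 'utexu'
i=13: add src[5]='t' → 'utexut'
i=15: add src[7]='e' → 'utexute'
i=17: add src[1]='x' → 'utexutex'

utexutex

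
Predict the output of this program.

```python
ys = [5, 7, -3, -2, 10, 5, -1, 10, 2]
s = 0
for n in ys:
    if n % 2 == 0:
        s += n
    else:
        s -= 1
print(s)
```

15

n=5: not even, s = 0-1 = -1
n=7: not even, s = (-1)-1 = -2
n=-3: not even, s = (-2)-1 = -3
n=-2: even, s = (-3)+(-2) = -5
n=10: even, s = (-5)+10 = 5
n=5: not even, s = 5-1 = 4
n=-1: not even, s = 4-1 = 3
n=10: even, s = 3+10 = 13
n=2: even, s = 13+2 = 15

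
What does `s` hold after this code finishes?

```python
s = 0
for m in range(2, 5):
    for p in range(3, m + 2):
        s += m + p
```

42

m=2,p=3: s = 0+5 = 5
m=3,p=3: s = 5+6 = 11
m=3,p=4: s = 11+7 = 18
m=4,p=3: s = 18+7 = 25
m=4,p=4: s = 25+8 = 33
m=4,p=5: s = 33+9 = 42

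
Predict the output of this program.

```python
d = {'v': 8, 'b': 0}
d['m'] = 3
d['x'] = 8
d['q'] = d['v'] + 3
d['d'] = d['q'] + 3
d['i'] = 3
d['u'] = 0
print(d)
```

d['m'] = 3 → {'v': 8, 'b': 0, 'm': 3}
d['x'] = 8 → {'v': 8, 'b': 0, 'm': 3, 'x': 8}
d['q'] = d['v']+3 = 11 → {'v': 8, 'b': 0, 'm': 3, 'x': 8, 'q': 11}
d['d'] = d['q']+3 = 14 → {'v': 8, 'b': 0, 'm': 3, 'x': 8, 'q': 11, 'd': 14}
d['i'] = 3 → {'v': 8, 'b': 0, 'm': 3, 'x': 8, 'q': 11, 'd': 14, 'i': 3}
d['u'] = 0 → {'v': 8, 'b': 0, 'm': 3, 'x': 8, 'q': 11, 'd': 14, 'i': 3, 'u': 0}

{'v': 8, 'b': 0, 'm': 3, 'x': 8, 'q': 11, 'd': 14, 'i': 3, 'u': 0}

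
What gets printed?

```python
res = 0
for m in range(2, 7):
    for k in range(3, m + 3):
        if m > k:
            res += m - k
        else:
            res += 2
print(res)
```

38

m=2,k=3: not 2>3, res = 0+2 = 2
m=2,k=4: not 2>4, res = 2+2 = 4
m=3,k=3: not 3>3, res = 4+2 = 6
m=3,k=4: not 3>4, res = 6+2 = 8
m=3,k=5: not 3>5, res = 8+2 = 10
m=4,k=3: 4>3, res = 10+1 = 11
m=4,k=4: not 4>4, res = 11+2 = 13
m=4,k=5: not 4>5, res = 13+2 = 15
m=4,k=6: not 4>6, res = 15+2 = 17
m=5,k=3: 5>3, res = 17+2 = 19
m=5,k=4: 5>4, res = 19+1 = 20
m=5,k=5: not 5>5, res = 20+2 = 22
m=5,k=6: not 5>6, res = 22+2 = 24
m=5,k=7: not 5>7, res = 24+2 = 26
m=6,k=3: 6>3, res = 26+3 = 29
m=6,k=4: 6>4, res = 29+2 = 31
m=6,k=5: 6>5, res = 31+1 = 32
m=6,k=6: not 6>6, res = 32+2 = 34
m=6,k=7: not 6>7, res = 34+2 = 36
m=6,k=8: not 6>8, res = 36+2 = 38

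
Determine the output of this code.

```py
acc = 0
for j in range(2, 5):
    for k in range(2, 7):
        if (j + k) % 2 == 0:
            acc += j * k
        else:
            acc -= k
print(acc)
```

68

j=2,k=2: even sum, acc = 0+4 = 4
j=2,k=3: odd sum, acc = 4-3 = 1
j=2,k=4: even sum, acc = 1+8 = 9
j=2,k=5: odd sum, acc = 9-5 = 4
j=2,k=6: even sum, acc = 4+12 = 16
j=3,k=2: odd sum, acc = 16-2 = 14
j=3,k=3: even sum, acc = 14+9 = 23
j=3,k=4: odd sum, acc = 23-4 = 19
j=3,k=5: even sum, acc = 19+15 = 34
j=3,k=6: odd sum, acc = 34-6 = 28
j=4,k=2: even sum, acc = 28+8 = 36
j=4,k=3: odd sum, acc = 36-3 = 33
j=4,k=4: even sum, acc = 33+16 = 49
j=4,k=5: odd sum, acc = 49-5 = 44
j=4,k=6: even sum, acc = 44+24 = 68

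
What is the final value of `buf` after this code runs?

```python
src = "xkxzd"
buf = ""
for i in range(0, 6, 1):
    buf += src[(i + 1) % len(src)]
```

i=0: add src[1]='k' → 'k'
i=1: add src[2]='x' → 'kx'
i=2: add src[3]='z' → 'kxz'
i=3: add src[4]='d' → 'kxzd'
i=4: add src[0]='x' → 'kxzdx'
i=5: add src[1]='k' → 'kxzdxk'

'kxzdxk'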